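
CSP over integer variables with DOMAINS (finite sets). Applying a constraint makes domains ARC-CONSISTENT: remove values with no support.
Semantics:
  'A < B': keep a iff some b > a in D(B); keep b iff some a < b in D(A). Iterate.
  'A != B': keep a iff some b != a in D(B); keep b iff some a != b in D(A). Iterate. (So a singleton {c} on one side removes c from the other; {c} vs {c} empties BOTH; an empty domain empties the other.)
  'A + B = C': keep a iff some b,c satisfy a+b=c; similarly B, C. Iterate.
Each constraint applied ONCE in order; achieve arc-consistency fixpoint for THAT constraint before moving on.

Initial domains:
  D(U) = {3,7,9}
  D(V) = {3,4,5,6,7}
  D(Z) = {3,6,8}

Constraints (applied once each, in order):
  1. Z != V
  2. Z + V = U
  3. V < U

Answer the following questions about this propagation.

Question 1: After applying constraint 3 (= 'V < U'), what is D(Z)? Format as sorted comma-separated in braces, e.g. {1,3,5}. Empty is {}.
Answer: {3,6}

Derivation:
Constraint 1 (Z != V) on D(Z)={3,6,8} D(V)={3,4,5,6,7}: no change
Constraint 2 (Z + V = U) on D(Z)={3,6,8} D(V)={3,4,5,6,7} D(U)={3,7,9}: Z {3,6,8}->{3,6}; V {3,4,5,6,7}->{3,4,6}; U {3,7,9}->{7,9}
Constraint 3 (V < U) on D(V)={3,4,6} D(U)={7,9}: no change
So after constraint 3: D(Z) = {3,6}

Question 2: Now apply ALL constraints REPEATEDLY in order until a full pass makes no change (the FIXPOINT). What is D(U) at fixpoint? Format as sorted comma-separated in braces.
Answer: {7,9}

Derivation:
pass 0 (initial): D(U)={3,7,9}
pass 1: U {3,7,9}->{7,9}; V {3,4,5,6,7}->{3,4,6}; Z {3,6,8}->{3,6}
pass 2: no change
Fixpoint after 2 passes: D(U) = {7,9}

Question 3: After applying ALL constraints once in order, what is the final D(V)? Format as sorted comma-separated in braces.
Constraint 1 (Z != V) on D(Z)={3,6,8} D(V)={3,4,5,6,7}: no change
Constraint 2 (Z + V = U) on D(Z)={3,6,8} D(V)={3,4,5,6,7} D(U)={3,7,9}: Z {3,6,8}->{3,6}; V {3,4,5,6,7}->{3,4,6}; U {3,7,9}->{7,9}
Constraint 3 (V < U) on D(V)={3,4,6} D(U)={7,9}: no change
So after all 3 constraints: D(V) = {3,4,6}

Answer: {3,4,6}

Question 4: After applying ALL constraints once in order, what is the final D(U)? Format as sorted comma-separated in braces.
Constraint 1 (Z != V) on D(Z)={3,6,8} D(V)={3,4,5,6,7}: no change
Constraint 2 (Z + V = U) on D(Z)={3,6,8} D(V)={3,4,5,6,7} D(U)={3,7,9}: Z {3,6,8}->{3,6}; V {3,4,5,6,7}->{3,4,6}; U {3,7,9}->{7,9}
Constraint 3 (V < U) on D(V)={3,4,6} D(U)={7,9}: no change
So after all 3 constraints: D(U) = {7,9}

Answer: {7,9}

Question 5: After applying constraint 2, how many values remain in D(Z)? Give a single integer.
Answer: 2

Derivation:
Constraint 1 (Z != V) on D(Z)={3,6,8} D(V)={3,4,5,6,7}: no change
Constraint 2 (Z + V = U) on D(Z)={3,6,8} D(V)={3,4,5,6,7} D(U)={3,7,9}: Z {3,6,8}->{3,6}; V {3,4,5,6,7}->{3,4,6}; U {3,7,9}->{7,9}
So after constraint 2: D(Z)={3,6}, size = 2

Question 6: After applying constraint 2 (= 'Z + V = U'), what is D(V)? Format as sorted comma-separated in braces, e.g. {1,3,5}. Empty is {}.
Constraint 1 (Z != V) on D(Z)={3,6,8} D(V)={3,4,5,6,7}: no change
Constraint 2 (Z + V = U) on D(Z)={3,6,8} D(V)={3,4,5,6,7} D(U)={3,7,9}: Z {3,6,8}->{3,6}; V {3,4,5,6,7}->{3,4,6}; U {3,7,9}->{7,9}
So after constraint 2: D(V) = {3,4,6}

Answer: {3,4,6}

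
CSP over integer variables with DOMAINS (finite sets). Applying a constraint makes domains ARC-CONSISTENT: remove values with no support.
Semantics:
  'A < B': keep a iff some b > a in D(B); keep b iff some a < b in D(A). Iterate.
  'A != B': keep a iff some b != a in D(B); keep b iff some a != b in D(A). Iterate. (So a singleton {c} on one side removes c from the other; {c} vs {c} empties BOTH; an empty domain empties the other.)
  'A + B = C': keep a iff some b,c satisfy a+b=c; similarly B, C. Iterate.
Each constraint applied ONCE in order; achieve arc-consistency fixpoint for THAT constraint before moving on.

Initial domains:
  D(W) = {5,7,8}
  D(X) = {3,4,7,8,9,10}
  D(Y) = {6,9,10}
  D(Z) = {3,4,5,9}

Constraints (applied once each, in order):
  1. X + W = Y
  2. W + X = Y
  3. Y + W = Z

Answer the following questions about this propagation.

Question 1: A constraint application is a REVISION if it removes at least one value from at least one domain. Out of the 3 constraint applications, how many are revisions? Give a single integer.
Constraint 1 (X + W = Y) on D(X)={3,4,7,8,9,10} D(W)={5,7,8} D(Y)={6,9,10}: X {3,4,7,8,9,10}->{3,4}; W {5,7,8}->{5,7}; Y {6,9,10}->{9,10} => REVISION
Constraint 2 (W + X = Y) on D(W)={5,7} D(X)={3,4} D(Y)={9,10}: no change => not a revision
Constraint 3 (Y + W = Z) on D(Y)={9,10} D(W)={5,7} D(Z)={3,4,5,9}: Y {9,10}->{}; W {5,7}->{}; Z {3,4,5,9}->{} => REVISION
Total revisions = 2

Answer: 2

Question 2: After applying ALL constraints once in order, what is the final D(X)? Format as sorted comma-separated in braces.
Constraint 1 (X + W = Y) on D(X)={3,4,7,8,9,10} D(W)={5,7,8} D(Y)={6,9,10}: X {3,4,7,8,9,10}->{3,4}; W {5,7,8}->{5,7}; Y {6,9,10}->{9,10}
Constraint 2 (W + X = Y) on D(W)={5,7} D(X)={3,4} D(Y)={9,10}: no change
Constraint 3 (Y + W = Z) on D(Y)={9,10} D(W)={5,7} D(Z)={3,4,5,9}: Y {9,10}->{}; W {5,7}->{}; Z {3,4,5,9}->{}
So after all 3 constraints: D(X) = {3,4}

Answer: {3,4}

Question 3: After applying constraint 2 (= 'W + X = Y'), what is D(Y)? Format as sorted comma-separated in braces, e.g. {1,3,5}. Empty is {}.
Constraint 1 (X + W = Y) on D(X)={3,4,7,8,9,10} D(W)={5,7,8} D(Y)={6,9,10}: X {3,4,7,8,9,10}->{3,4}; W {5,7,8}->{5,7}; Y {6,9,10}->{9,10}
Constraint 2 (W + X = Y) on D(W)={5,7} D(X)={3,4} D(Y)={9,10}: no change
So after constraint 2: D(Y) = {9,10}

Answer: {9,10}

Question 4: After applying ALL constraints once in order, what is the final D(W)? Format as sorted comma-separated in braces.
Constraint 1 (X + W = Y) on D(X)={3,4,7,8,9,10} D(W)={5,7,8} D(Y)={6,9,10}: X {3,4,7,8,9,10}->{3,4}; W {5,7,8}->{5,7}; Y {6,9,10}->{9,10}
Constraint 2 (W + X = Y) on D(W)={5,7} D(X)={3,4} D(Y)={9,10}: no change
Constraint 3 (Y + W = Z) on D(Y)={9,10} D(W)={5,7} D(Z)={3,4,5,9}: Y {9,10}->{}; W {5,7}->{}; Z {3,4,5,9}->{}
So after all 3 constraints: D(W) = {}

Answer: {}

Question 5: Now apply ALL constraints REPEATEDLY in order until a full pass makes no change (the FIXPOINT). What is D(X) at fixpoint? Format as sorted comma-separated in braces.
pass 0 (initial): D(X)={3,4,7,8,9,10}
pass 1: W {5,7,8}->{}; X {3,4,7,8,9,10}->{3,4}; Y {6,9,10}->{}; Z {3,4,5,9}->{}
pass 2: X {3,4}->{}
pass 3: no change
Fixpoint after 3 passes: D(X) = {}

Answer: {}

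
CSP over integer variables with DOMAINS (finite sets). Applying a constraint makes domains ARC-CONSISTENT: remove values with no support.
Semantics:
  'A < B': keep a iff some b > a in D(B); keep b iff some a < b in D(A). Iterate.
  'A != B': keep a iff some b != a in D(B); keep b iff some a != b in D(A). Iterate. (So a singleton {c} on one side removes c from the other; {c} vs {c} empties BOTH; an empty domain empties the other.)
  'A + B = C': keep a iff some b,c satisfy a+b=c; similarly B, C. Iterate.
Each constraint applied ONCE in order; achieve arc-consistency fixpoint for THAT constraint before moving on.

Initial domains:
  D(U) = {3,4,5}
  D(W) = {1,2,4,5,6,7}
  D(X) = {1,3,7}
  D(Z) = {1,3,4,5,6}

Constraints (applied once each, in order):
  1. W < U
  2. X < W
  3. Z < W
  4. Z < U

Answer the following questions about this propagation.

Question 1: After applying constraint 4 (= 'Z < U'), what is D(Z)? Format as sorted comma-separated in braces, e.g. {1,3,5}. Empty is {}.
Answer: {1,3}

Derivation:
Constraint 1 (W < U) on D(W)={1,2,4,5,6,7} D(U)={3,4,5}: W {1,2,4,5,6,7}->{1,2,4}
Constraint 2 (X < W) on D(X)={1,3,7} D(W)={1,2,4}: X {1,3,7}->{1,3}; W {1,2,4}->{2,4}
Constraint 3 (Z < W) on D(Z)={1,3,4,5,6} D(W)={2,4}: Z {1,3,4,5,6}->{1,3}
Constraint 4 (Z < U) on D(Z)={1,3} D(U)={3,4,5}: no change
So after constraint 4: D(Z) = {1,3}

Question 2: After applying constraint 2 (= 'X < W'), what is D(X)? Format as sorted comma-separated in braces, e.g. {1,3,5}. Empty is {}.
Answer: {1,3}

Derivation:
Constraint 1 (W < U) on D(W)={1,2,4,5,6,7} D(U)={3,4,5}: W {1,2,4,5,6,7}->{1,2,4}
Constraint 2 (X < W) on D(X)={1,3,7} D(W)={1,2,4}: X {1,3,7}->{1,3}; W {1,2,4}->{2,4}
So after constraint 2: D(X) = {1,3}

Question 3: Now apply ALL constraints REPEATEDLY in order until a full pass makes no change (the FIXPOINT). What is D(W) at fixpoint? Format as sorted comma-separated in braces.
pass 0 (initial): D(W)={1,2,4,5,6,7}
pass 1: W {1,2,4,5,6,7}->{2,4}; X {1,3,7}->{1,3}; Z {1,3,4,5,6}->{1,3}
pass 2: no change
Fixpoint after 2 passes: D(W) = {2,4}

Answer: {2,4}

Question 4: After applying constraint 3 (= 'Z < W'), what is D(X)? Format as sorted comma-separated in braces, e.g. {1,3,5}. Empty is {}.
Constraint 1 (W < U) on D(W)={1,2,4,5,6,7} D(U)={3,4,5}: W {1,2,4,5,6,7}->{1,2,4}
Constraint 2 (X < W) on D(X)={1,3,7} D(W)={1,2,4}: X {1,3,7}->{1,3}; W {1,2,4}->{2,4}
Constraint 3 (Z < W) on D(Z)={1,3,4,5,6} D(W)={2,4}: Z {1,3,4,5,6}->{1,3}
So after constraint 3: D(X) = {1,3}

Answer: {1,3}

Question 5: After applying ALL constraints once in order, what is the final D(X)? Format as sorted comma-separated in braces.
Answer: {1,3}

Derivation:
Constraint 1 (W < U) on D(W)={1,2,4,5,6,7} D(U)={3,4,5}: W {1,2,4,5,6,7}->{1,2,4}
Constraint 2 (X < W) on D(X)={1,3,7} D(W)={1,2,4}: X {1,3,7}->{1,3}; W {1,2,4}->{2,4}
Constraint 3 (Z < W) on D(Z)={1,3,4,5,6} D(W)={2,4}: Z {1,3,4,5,6}->{1,3}
Constraint 4 (Z < U) on D(Z)={1,3} D(U)={3,4,5}: no change
So after all 4 constraints: D(X) = {1,3}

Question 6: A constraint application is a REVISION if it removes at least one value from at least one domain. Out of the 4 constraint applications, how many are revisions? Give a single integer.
Answer: 3

Derivation:
Constraint 1 (W < U) on D(W)={1,2,4,5,6,7} D(U)={3,4,5}: W {1,2,4,5,6,7}->{1,2,4} => REVISION
Constraint 2 (X < W) on D(X)={1,3,7} D(W)={1,2,4}: X {1,3,7}->{1,3}; W {1,2,4}->{2,4} => REVISION
Constraint 3 (Z < W) on D(Z)={1,3,4,5,6} D(W)={2,4}: Z {1,3,4,5,6}->{1,3} => REVISION
Constraint 4 (Z < U) on D(Z)={1,3} D(U)={3,4,5}: no change => not a revision
Total revisions = 3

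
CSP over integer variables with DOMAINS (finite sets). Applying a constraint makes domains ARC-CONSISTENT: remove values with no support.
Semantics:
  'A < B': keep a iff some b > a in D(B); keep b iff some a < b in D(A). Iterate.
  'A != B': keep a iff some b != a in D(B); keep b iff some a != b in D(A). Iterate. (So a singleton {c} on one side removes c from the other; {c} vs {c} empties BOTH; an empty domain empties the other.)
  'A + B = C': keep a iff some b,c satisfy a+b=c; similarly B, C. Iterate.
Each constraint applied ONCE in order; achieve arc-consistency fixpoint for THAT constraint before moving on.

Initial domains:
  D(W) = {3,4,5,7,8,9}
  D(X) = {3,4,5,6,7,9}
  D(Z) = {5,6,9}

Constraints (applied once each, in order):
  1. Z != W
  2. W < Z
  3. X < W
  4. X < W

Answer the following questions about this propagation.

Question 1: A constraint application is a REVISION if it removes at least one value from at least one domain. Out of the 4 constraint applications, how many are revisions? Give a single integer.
Answer: 2

Derivation:
Constraint 1 (Z != W) on D(Z)={5,6,9} D(W)={3,4,5,7,8,9}: no change => not a revision
Constraint 2 (W < Z) on D(W)={3,4,5,7,8,9} D(Z)={5,6,9}: W {3,4,5,7,8,9}->{3,4,5,7,8} => REVISION
Constraint 3 (X < W) on D(X)={3,4,5,6,7,9} D(W)={3,4,5,7,8}: X {3,4,5,6,7,9}->{3,4,5,6,7}; W {3,4,5,7,8}->{4,5,7,8} => REVISION
Constraint 4 (X < W) on D(X)={3,4,5,6,7} D(W)={4,5,7,8}: no change => not a revision
Total revisions = 2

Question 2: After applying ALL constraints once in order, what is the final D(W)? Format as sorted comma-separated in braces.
Constraint 1 (Z != W) on D(Z)={5,6,9} D(W)={3,4,5,7,8,9}: no change
Constraint 2 (W < Z) on D(W)={3,4,5,7,8,9} D(Z)={5,6,9}: W {3,4,5,7,8,9}->{3,4,5,7,8}
Constraint 3 (X < W) on D(X)={3,4,5,6,7,9} D(W)={3,4,5,7,8}: X {3,4,5,6,7,9}->{3,4,5,6,7}; W {3,4,5,7,8}->{4,5,7,8}
Constraint 4 (X < W) on D(X)={3,4,5,6,7} D(W)={4,5,7,8}: no change
So after all 4 constraints: D(W) = {4,5,7,8}

Answer: {4,5,7,8}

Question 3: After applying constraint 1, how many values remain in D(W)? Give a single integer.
Answer: 6

Derivation:
Constraint 1 (Z != W) on D(Z)={5,6,9} D(W)={3,4,5,7,8,9}: no change
So after constraint 1: D(W)={3,4,5,7,8,9}, size = 6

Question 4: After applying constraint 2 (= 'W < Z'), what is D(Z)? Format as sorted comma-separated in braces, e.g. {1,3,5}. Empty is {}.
Answer: {5,6,9}

Derivation:
Constraint 1 (Z != W) on D(Z)={5,6,9} D(W)={3,4,5,7,8,9}: no change
Constraint 2 (W < Z) on D(W)={3,4,5,7,8,9} D(Z)={5,6,9}: W {3,4,5,7,8,9}->{3,4,5,7,8}
So after constraint 2: D(Z) = {5,6,9}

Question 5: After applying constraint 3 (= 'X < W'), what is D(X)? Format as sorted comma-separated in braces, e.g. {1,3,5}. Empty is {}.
Constraint 1 (Z != W) on D(Z)={5,6,9} D(W)={3,4,5,7,8,9}: no change
Constraint 2 (W < Z) on D(W)={3,4,5,7,8,9} D(Z)={5,6,9}: W {3,4,5,7,8,9}->{3,4,5,7,8}
Constraint 3 (X < W) on D(X)={3,4,5,6,7,9} D(W)={3,4,5,7,8}: X {3,4,5,6,7,9}->{3,4,5,6,7}; W {3,4,5,7,8}->{4,5,7,8}
So after constraint 3: D(X) = {3,4,5,6,7}

Answer: {3,4,5,6,7}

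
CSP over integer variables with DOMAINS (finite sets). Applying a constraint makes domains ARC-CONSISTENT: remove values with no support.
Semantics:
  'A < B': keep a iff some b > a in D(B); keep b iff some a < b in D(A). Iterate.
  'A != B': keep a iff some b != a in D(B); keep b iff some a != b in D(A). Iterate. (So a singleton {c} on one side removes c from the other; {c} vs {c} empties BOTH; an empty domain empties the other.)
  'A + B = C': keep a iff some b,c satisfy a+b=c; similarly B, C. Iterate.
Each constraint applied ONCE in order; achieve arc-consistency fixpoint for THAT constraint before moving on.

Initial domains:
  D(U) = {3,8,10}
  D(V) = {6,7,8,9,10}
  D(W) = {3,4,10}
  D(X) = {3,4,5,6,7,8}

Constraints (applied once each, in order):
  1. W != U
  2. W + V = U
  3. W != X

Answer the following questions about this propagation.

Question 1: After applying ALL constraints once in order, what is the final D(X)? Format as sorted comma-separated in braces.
Answer: {3,4,5,6,7,8}

Derivation:
Constraint 1 (W != U) on D(W)={3,4,10} D(U)={3,8,10}: no change
Constraint 2 (W + V = U) on D(W)={3,4,10} D(V)={6,7,8,9,10} D(U)={3,8,10}: W {3,4,10}->{3,4}; V {6,7,8,9,10}->{6,7}; U {3,8,10}->{10}
Constraint 3 (W != X) on D(W)={3,4} D(X)={3,4,5,6,7,8}: no change
So after all 3 constraints: D(X) = {3,4,5,6,7,8}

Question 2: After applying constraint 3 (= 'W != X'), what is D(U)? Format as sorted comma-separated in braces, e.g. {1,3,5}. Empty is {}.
Constraint 1 (W != U) on D(W)={3,4,10} D(U)={3,8,10}: no change
Constraint 2 (W + V = U) on D(W)={3,4,10} D(V)={6,7,8,9,10} D(U)={3,8,10}: W {3,4,10}->{3,4}; V {6,7,8,9,10}->{6,7}; U {3,8,10}->{10}
Constraint 3 (W != X) on D(W)={3,4} D(X)={3,4,5,6,7,8}: no change
So after constraint 3: D(U) = {10}

Answer: {10}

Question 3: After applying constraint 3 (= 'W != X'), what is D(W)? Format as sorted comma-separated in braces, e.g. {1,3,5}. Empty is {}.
Constraint 1 (W != U) on D(W)={3,4,10} D(U)={3,8,10}: no change
Constraint 2 (W + V = U) on D(W)={3,4,10} D(V)={6,7,8,9,10} D(U)={3,8,10}: W {3,4,10}->{3,4}; V {6,7,8,9,10}->{6,7}; U {3,8,10}->{10}
Constraint 3 (W != X) on D(W)={3,4} D(X)={3,4,5,6,7,8}: no change
So after constraint 3: D(W) = {3,4}

Answer: {3,4}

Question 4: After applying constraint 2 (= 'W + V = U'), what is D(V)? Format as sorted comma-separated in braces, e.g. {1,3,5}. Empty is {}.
Answer: {6,7}

Derivation:
Constraint 1 (W != U) on D(W)={3,4,10} D(U)={3,8,10}: no change
Constraint 2 (W + V = U) on D(W)={3,4,10} D(V)={6,7,8,9,10} D(U)={3,8,10}: W {3,4,10}->{3,4}; V {6,7,8,9,10}->{6,7}; U {3,8,10}->{10}
So after constraint 2: D(V) = {6,7}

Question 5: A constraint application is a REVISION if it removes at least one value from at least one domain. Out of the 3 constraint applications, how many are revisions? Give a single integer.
Answer: 1

Derivation:
Constraint 1 (W != U) on D(W)={3,4,10} D(U)={3,8,10}: no change => not a revision
Constraint 2 (W + V = U) on D(W)={3,4,10} D(V)={6,7,8,9,10} D(U)={3,8,10}: W {3,4,10}->{3,4}; V {6,7,8,9,10}->{6,7}; U {3,8,10}->{10} => REVISION
Constraint 3 (W != X) on D(W)={3,4} D(X)={3,4,5,6,7,8}: no change => not a revision
Total revisions = 1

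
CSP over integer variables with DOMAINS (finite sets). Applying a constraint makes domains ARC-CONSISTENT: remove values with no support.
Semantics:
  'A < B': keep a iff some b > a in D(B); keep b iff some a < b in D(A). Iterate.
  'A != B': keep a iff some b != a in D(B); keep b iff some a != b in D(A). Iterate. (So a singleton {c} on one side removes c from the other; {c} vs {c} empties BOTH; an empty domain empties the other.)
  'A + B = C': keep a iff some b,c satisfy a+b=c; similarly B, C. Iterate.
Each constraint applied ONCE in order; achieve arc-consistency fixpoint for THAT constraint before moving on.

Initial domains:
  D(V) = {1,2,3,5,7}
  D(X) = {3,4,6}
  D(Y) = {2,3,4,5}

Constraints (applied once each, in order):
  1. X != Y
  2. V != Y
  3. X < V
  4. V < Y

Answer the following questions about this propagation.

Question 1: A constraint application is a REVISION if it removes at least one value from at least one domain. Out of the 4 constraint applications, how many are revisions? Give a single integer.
Constraint 1 (X != Y) on D(X)={3,4,6} D(Y)={2,3,4,5}: no change => not a revision
Constraint 2 (V != Y) on D(V)={1,2,3,5,7} D(Y)={2,3,4,5}: no change => not a revision
Constraint 3 (X < V) on D(X)={3,4,6} D(V)={1,2,3,5,7}: V {1,2,3,5,7}->{5,7} => REVISION
Constraint 4 (V < Y) on D(V)={5,7} D(Y)={2,3,4,5}: V {5,7}->{}; Y {2,3,4,5}->{} => REVISION
Total revisions = 2

Answer: 2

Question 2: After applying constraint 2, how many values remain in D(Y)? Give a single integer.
Constraint 1 (X != Y) on D(X)={3,4,6} D(Y)={2,3,4,5}: no change
Constraint 2 (V != Y) on D(V)={1,2,3,5,7} D(Y)={2,3,4,5}: no change
So after constraint 2: D(Y)={2,3,4,5}, size = 4

Answer: 4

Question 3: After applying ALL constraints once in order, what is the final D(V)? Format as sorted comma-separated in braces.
Constraint 1 (X != Y) on D(X)={3,4,6} D(Y)={2,3,4,5}: no change
Constraint 2 (V != Y) on D(V)={1,2,3,5,7} D(Y)={2,3,4,5}: no change
Constraint 3 (X < V) on D(X)={3,4,6} D(V)={1,2,3,5,7}: V {1,2,3,5,7}->{5,7}
Constraint 4 (V < Y) on D(V)={5,7} D(Y)={2,3,4,5}: V {5,7}->{}; Y {2,3,4,5}->{}
So after all 4 constraints: D(V) = {}

Answer: {}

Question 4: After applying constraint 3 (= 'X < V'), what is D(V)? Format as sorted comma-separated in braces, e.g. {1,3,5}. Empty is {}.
Constraint 1 (X != Y) on D(X)={3,4,6} D(Y)={2,3,4,5}: no change
Constraint 2 (V != Y) on D(V)={1,2,3,5,7} D(Y)={2,3,4,5}: no change
Constraint 3 (X < V) on D(X)={3,4,6} D(V)={1,2,3,5,7}: V {1,2,3,5,7}->{5,7}
So after constraint 3: D(V) = {5,7}

Answer: {5,7}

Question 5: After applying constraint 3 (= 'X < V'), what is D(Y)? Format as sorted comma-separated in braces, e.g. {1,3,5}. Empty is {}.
Answer: {2,3,4,5}

Derivation:
Constraint 1 (X != Y) on D(X)={3,4,6} D(Y)={2,3,4,5}: no change
Constraint 2 (V != Y) on D(V)={1,2,3,5,7} D(Y)={2,3,4,5}: no change
Constraint 3 (X < V) on D(X)={3,4,6} D(V)={1,2,3,5,7}: V {1,2,3,5,7}->{5,7}
So after constraint 3: D(Y) = {2,3,4,5}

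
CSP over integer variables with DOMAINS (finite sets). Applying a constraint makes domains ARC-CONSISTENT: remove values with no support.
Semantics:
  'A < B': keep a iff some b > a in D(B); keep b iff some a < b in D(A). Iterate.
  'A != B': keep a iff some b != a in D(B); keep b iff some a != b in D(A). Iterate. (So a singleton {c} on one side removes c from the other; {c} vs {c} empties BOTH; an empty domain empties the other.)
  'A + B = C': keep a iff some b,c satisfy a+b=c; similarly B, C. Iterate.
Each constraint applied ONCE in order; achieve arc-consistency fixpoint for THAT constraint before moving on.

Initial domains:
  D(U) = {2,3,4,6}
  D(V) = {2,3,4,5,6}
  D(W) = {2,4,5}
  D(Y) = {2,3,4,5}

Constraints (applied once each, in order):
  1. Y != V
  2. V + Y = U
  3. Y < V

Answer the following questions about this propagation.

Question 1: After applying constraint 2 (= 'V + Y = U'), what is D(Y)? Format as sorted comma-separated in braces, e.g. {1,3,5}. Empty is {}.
Answer: {2,3,4}

Derivation:
Constraint 1 (Y != V) on D(Y)={2,3,4,5} D(V)={2,3,4,5,6}: no change
Constraint 2 (V + Y = U) on D(V)={2,3,4,5,6} D(Y)={2,3,4,5} D(U)={2,3,4,6}: V {2,3,4,5,6}->{2,3,4}; Y {2,3,4,5}->{2,3,4}; U {2,3,4,6}->{4,6}
So after constraint 2: D(Y) = {2,3,4}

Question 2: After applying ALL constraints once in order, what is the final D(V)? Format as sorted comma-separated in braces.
Answer: {3,4}

Derivation:
Constraint 1 (Y != V) on D(Y)={2,3,4,5} D(V)={2,3,4,5,6}: no change
Constraint 2 (V + Y = U) on D(V)={2,3,4,5,6} D(Y)={2,3,4,5} D(U)={2,3,4,6}: V {2,3,4,5,6}->{2,3,4}; Y {2,3,4,5}->{2,3,4}; U {2,3,4,6}->{4,6}
Constraint 3 (Y < V) on D(Y)={2,3,4} D(V)={2,3,4}: Y {2,3,4}->{2,3}; V {2,3,4}->{3,4}
So after all 3 constraints: D(V) = {3,4}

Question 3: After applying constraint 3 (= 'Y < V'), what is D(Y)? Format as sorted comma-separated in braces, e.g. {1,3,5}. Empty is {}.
Answer: {2,3}

Derivation:
Constraint 1 (Y != V) on D(Y)={2,3,4,5} D(V)={2,3,4,5,6}: no change
Constraint 2 (V + Y = U) on D(V)={2,3,4,5,6} D(Y)={2,3,4,5} D(U)={2,3,4,6}: V {2,3,4,5,6}->{2,3,4}; Y {2,3,4,5}->{2,3,4}; U {2,3,4,6}->{4,6}
Constraint 3 (Y < V) on D(Y)={2,3,4} D(V)={2,3,4}: Y {2,3,4}->{2,3}; V {2,3,4}->{3,4}
So after constraint 3: D(Y) = {2,3}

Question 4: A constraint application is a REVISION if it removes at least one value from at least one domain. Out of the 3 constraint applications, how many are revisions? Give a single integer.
Constraint 1 (Y != V) on D(Y)={2,3,4,5} D(V)={2,3,4,5,6}: no change => not a revision
Constraint 2 (V + Y = U) on D(V)={2,3,4,5,6} D(Y)={2,3,4,5} D(U)={2,3,4,6}: V {2,3,4,5,6}->{2,3,4}; Y {2,3,4,5}->{2,3,4}; U {2,3,4,6}->{4,6} => REVISION
Constraint 3 (Y < V) on D(Y)={2,3,4} D(V)={2,3,4}: Y {2,3,4}->{2,3}; V {2,3,4}->{3,4} => REVISION
Total revisions = 2

Answer: 2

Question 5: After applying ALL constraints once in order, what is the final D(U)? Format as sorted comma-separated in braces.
Constraint 1 (Y != V) on D(Y)={2,3,4,5} D(V)={2,3,4,5,6}: no change
Constraint 2 (V + Y = U) on D(V)={2,3,4,5,6} D(Y)={2,3,4,5} D(U)={2,3,4,6}: V {2,3,4,5,6}->{2,3,4}; Y {2,3,4,5}->{2,3,4}; U {2,3,4,6}->{4,6}
Constraint 3 (Y < V) on D(Y)={2,3,4} D(V)={2,3,4}: Y {2,3,4}->{2,3}; V {2,3,4}->{3,4}
So after all 3 constraints: D(U) = {4,6}

Answer: {4,6}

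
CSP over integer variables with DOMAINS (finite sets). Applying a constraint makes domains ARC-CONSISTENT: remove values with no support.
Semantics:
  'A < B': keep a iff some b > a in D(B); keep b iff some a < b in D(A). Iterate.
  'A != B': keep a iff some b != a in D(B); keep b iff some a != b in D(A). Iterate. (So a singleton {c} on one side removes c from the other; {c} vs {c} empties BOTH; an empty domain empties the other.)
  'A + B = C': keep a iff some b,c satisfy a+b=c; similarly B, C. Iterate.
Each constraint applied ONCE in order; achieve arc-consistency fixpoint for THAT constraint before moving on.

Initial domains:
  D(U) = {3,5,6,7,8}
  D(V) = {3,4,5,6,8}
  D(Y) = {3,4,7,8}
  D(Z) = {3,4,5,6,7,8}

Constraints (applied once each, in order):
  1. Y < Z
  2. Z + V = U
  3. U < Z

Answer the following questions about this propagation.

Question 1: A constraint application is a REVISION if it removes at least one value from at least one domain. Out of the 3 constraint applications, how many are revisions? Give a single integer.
Constraint 1 (Y < Z) on D(Y)={3,4,7,8} D(Z)={3,4,5,6,7,8}: Y {3,4,7,8}->{3,4,7}; Z {3,4,5,6,7,8}->{4,5,6,7,8} => REVISION
Constraint 2 (Z + V = U) on D(Z)={4,5,6,7,8} D(V)={3,4,5,6,8} D(U)={3,5,6,7,8}: Z {4,5,6,7,8}->{4,5}; V {3,4,5,6,8}->{3,4}; U {3,5,6,7,8}->{7,8} => REVISION
Constraint 3 (U < Z) on D(U)={7,8} D(Z)={4,5}: U {7,8}->{}; Z {4,5}->{} => REVISION
Total revisions = 3

Answer: 3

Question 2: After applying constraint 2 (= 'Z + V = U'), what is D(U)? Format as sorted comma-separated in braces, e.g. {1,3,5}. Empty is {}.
Answer: {7,8}

Derivation:
Constraint 1 (Y < Z) on D(Y)={3,4,7,8} D(Z)={3,4,5,6,7,8}: Y {3,4,7,8}->{3,4,7}; Z {3,4,5,6,7,8}->{4,5,6,7,8}
Constraint 2 (Z + V = U) on D(Z)={4,5,6,7,8} D(V)={3,4,5,6,8} D(U)={3,5,6,7,8}: Z {4,5,6,7,8}->{4,5}; V {3,4,5,6,8}->{3,4}; U {3,5,6,7,8}->{7,8}
So after constraint 2: D(U) = {7,8}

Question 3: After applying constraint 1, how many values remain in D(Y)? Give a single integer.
Constraint 1 (Y < Z) on D(Y)={3,4,7,8} D(Z)={3,4,5,6,7,8}: Y {3,4,7,8}->{3,4,7}; Z {3,4,5,6,7,8}->{4,5,6,7,8}
So after constraint 1: D(Y)={3,4,7}, size = 3

Answer: 3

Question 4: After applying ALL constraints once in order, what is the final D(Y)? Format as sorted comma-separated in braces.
Answer: {3,4,7}

Derivation:
Constraint 1 (Y < Z) on D(Y)={3,4,7,8} D(Z)={3,4,5,6,7,8}: Y {3,4,7,8}->{3,4,7}; Z {3,4,5,6,7,8}->{4,5,6,7,8}
Constraint 2 (Z + V = U) on D(Z)={4,5,6,7,8} D(V)={3,4,5,6,8} D(U)={3,5,6,7,8}: Z {4,5,6,7,8}->{4,5}; V {3,4,5,6,8}->{3,4}; U {3,5,6,7,8}->{7,8}
Constraint 3 (U < Z) on D(U)={7,8} D(Z)={4,5}: U {7,8}->{}; Z {4,5}->{}
So after all 3 constraints: D(Y) = {3,4,7}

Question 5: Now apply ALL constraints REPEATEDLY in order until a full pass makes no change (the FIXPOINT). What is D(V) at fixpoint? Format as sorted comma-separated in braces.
Answer: {}

Derivation:
pass 0 (initial): D(V)={3,4,5,6,8}
pass 1: U {3,5,6,7,8}->{}; V {3,4,5,6,8}->{3,4}; Y {3,4,7,8}->{3,4,7}; Z {3,4,5,6,7,8}->{}
pass 2: V {3,4}->{}; Y {3,4,7}->{}
pass 3: no change
Fixpoint after 3 passes: D(V) = {}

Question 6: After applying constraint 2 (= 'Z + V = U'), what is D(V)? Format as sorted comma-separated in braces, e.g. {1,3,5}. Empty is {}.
Answer: {3,4}

Derivation:
Constraint 1 (Y < Z) on D(Y)={3,4,7,8} D(Z)={3,4,5,6,7,8}: Y {3,4,7,8}->{3,4,7}; Z {3,4,5,6,7,8}->{4,5,6,7,8}
Constraint 2 (Z + V = U) on D(Z)={4,5,6,7,8} D(V)={3,4,5,6,8} D(U)={3,5,6,7,8}: Z {4,5,6,7,8}->{4,5}; V {3,4,5,6,8}->{3,4}; U {3,5,6,7,8}->{7,8}
So after constraint 2: D(V) = {3,4}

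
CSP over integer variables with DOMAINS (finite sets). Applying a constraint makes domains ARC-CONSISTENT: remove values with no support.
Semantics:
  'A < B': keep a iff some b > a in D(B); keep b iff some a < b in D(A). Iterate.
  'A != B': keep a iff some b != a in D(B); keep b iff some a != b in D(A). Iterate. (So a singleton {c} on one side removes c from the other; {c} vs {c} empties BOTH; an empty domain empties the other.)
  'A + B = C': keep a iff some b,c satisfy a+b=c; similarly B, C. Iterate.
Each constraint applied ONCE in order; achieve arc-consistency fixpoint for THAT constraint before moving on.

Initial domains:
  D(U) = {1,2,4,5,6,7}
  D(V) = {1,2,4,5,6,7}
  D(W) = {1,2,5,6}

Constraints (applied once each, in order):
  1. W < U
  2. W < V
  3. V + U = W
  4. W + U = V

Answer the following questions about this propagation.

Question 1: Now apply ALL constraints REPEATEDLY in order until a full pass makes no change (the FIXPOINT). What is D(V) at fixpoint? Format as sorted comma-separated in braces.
pass 0 (initial): D(V)={1,2,4,5,6,7}
pass 1: U {1,2,4,5,6,7}->{}; V {1,2,4,5,6,7}->{}; W {1,2,5,6}->{}
pass 2: no change
Fixpoint after 2 passes: D(V) = {}

Answer: {}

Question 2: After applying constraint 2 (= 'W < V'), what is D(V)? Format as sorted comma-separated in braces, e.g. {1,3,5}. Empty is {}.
Answer: {2,4,5,6,7}

Derivation:
Constraint 1 (W < U) on D(W)={1,2,5,6} D(U)={1,2,4,5,6,7}: U {1,2,4,5,6,7}->{2,4,5,6,7}
Constraint 2 (W < V) on D(W)={1,2,5,6} D(V)={1,2,4,5,6,7}: V {1,2,4,5,6,7}->{2,4,5,6,7}
So after constraint 2: D(V) = {2,4,5,6,7}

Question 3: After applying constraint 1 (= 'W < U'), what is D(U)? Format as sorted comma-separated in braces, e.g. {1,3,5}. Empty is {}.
Constraint 1 (W < U) on D(W)={1,2,5,6} D(U)={1,2,4,5,6,7}: U {1,2,4,5,6,7}->{2,4,5,6,7}
So after constraint 1: D(U) = {2,4,5,6,7}

Answer: {2,4,5,6,7}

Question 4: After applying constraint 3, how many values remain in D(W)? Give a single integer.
Constraint 1 (W < U) on D(W)={1,2,5,6} D(U)={1,2,4,5,6,7}: U {1,2,4,5,6,7}->{2,4,5,6,7}
Constraint 2 (W < V) on D(W)={1,2,5,6} D(V)={1,2,4,5,6,7}: V {1,2,4,5,6,7}->{2,4,5,6,7}
Constraint 3 (V + U = W) on D(V)={2,4,5,6,7} D(U)={2,4,5,6,7} D(W)={1,2,5,6}: V {2,4,5,6,7}->{2,4}; U {2,4,5,6,7}->{2,4}; W {1,2,5,6}->{6}
So after constraint 3: D(W)={6}, size = 1

Answer: 1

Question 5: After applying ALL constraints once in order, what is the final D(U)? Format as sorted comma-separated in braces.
Constraint 1 (W < U) on D(W)={1,2,5,6} D(U)={1,2,4,5,6,7}: U {1,2,4,5,6,7}->{2,4,5,6,7}
Constraint 2 (W < V) on D(W)={1,2,5,6} D(V)={1,2,4,5,6,7}: V {1,2,4,5,6,7}->{2,4,5,6,7}
Constraint 3 (V + U = W) on D(V)={2,4,5,6,7} D(U)={2,4,5,6,7} D(W)={1,2,5,6}: V {2,4,5,6,7}->{2,4}; U {2,4,5,6,7}->{2,4}; W {1,2,5,6}->{6}
Constraint 4 (W + U = V) on D(W)={6} D(U)={2,4} D(V)={2,4}: W {6}->{}; U {2,4}->{}; V {2,4}->{}
So after all 4 constraints: D(U) = {}

Answer: {}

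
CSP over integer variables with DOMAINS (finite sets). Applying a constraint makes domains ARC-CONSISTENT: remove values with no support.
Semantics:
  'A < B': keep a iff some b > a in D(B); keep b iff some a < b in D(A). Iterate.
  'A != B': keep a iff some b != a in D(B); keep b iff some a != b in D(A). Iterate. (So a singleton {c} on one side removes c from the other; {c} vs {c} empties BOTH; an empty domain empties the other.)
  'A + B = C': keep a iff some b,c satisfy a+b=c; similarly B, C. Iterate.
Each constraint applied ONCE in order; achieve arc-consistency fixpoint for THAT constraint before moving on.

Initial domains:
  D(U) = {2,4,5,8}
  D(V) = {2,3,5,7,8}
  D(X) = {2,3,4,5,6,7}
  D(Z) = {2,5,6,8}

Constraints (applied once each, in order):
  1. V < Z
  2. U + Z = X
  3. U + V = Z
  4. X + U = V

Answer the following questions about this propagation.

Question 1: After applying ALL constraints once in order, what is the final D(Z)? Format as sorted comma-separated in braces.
Answer: {5}

Derivation:
Constraint 1 (V < Z) on D(V)={2,3,5,7,8} D(Z)={2,5,6,8}: V {2,3,5,7,8}->{2,3,5,7}; Z {2,5,6,8}->{5,6,8}
Constraint 2 (U + Z = X) on D(U)={2,4,5,8} D(Z)={5,6,8} D(X)={2,3,4,5,6,7}: U {2,4,5,8}->{2}; Z {5,6,8}->{5}; X {2,3,4,5,6,7}->{7}
Constraint 3 (U + V = Z) on D(U)={2} D(V)={2,3,5,7} D(Z)={5}: V {2,3,5,7}->{3}
Constraint 4 (X + U = V) on D(X)={7} D(U)={2} D(V)={3}: X {7}->{}; U {2}->{}; V {3}->{}
So after all 4 constraints: D(Z) = {5}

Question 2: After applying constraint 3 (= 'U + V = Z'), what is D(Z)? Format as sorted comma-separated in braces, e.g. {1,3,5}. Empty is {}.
Answer: {5}

Derivation:
Constraint 1 (V < Z) on D(V)={2,3,5,7,8} D(Z)={2,5,6,8}: V {2,3,5,7,8}->{2,3,5,7}; Z {2,5,6,8}->{5,6,8}
Constraint 2 (U + Z = X) on D(U)={2,4,5,8} D(Z)={5,6,8} D(X)={2,3,4,5,6,7}: U {2,4,5,8}->{2}; Z {5,6,8}->{5}; X {2,3,4,5,6,7}->{7}
Constraint 3 (U + V = Z) on D(U)={2} D(V)={2,3,5,7} D(Z)={5}: V {2,3,5,7}->{3}
So after constraint 3: D(Z) = {5}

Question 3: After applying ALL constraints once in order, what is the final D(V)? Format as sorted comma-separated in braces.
Answer: {}

Derivation:
Constraint 1 (V < Z) on D(V)={2,3,5,7,8} D(Z)={2,5,6,8}: V {2,3,5,7,8}->{2,3,5,7}; Z {2,5,6,8}->{5,6,8}
Constraint 2 (U + Z = X) on D(U)={2,4,5,8} D(Z)={5,6,8} D(X)={2,3,4,5,6,7}: U {2,4,5,8}->{2}; Z {5,6,8}->{5}; X {2,3,4,5,6,7}->{7}
Constraint 3 (U + V = Z) on D(U)={2} D(V)={2,3,5,7} D(Z)={5}: V {2,3,5,7}->{3}
Constraint 4 (X + U = V) on D(X)={7} D(U)={2} D(V)={3}: X {7}->{}; U {2}->{}; V {3}->{}
So after all 4 constraints: D(V) = {}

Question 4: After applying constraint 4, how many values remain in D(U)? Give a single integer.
Answer: 0

Derivation:
Constraint 1 (V < Z) on D(V)={2,3,5,7,8} D(Z)={2,5,6,8}: V {2,3,5,7,8}->{2,3,5,7}; Z {2,5,6,8}->{5,6,8}
Constraint 2 (U + Z = X) on D(U)={2,4,5,8} D(Z)={5,6,8} D(X)={2,3,4,5,6,7}: U {2,4,5,8}->{2}; Z {5,6,8}->{5}; X {2,3,4,5,6,7}->{7}
Constraint 3 (U + V = Z) on D(U)={2} D(V)={2,3,5,7} D(Z)={5}: V {2,3,5,7}->{3}
Constraint 4 (X + U = V) on D(X)={7} D(U)={2} D(V)={3}: X {7}->{}; U {2}->{}; V {3}->{}
So after constraint 4: D(U)={}, size = 0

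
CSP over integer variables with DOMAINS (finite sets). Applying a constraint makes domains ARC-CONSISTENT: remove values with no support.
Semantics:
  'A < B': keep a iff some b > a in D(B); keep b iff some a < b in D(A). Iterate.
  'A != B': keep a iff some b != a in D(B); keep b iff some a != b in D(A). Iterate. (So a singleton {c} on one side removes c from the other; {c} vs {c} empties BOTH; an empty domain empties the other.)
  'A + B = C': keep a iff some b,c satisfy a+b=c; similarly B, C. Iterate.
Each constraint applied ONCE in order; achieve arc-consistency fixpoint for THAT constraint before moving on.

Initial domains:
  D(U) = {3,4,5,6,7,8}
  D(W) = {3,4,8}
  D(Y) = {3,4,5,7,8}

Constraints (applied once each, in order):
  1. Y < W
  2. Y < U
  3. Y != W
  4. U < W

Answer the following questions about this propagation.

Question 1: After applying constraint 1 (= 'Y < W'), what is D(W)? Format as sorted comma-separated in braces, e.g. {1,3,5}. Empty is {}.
Answer: {4,8}

Derivation:
Constraint 1 (Y < W) on D(Y)={3,4,5,7,8} D(W)={3,4,8}: Y {3,4,5,7,8}->{3,4,5,7}; W {3,4,8}->{4,8}
So after constraint 1: D(W) = {4,8}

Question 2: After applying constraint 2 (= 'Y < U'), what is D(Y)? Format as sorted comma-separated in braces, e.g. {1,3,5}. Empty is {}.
Constraint 1 (Y < W) on D(Y)={3,4,5,7,8} D(W)={3,4,8}: Y {3,4,5,7,8}->{3,4,5,7}; W {3,4,8}->{4,8}
Constraint 2 (Y < U) on D(Y)={3,4,5,7} D(U)={3,4,5,6,7,8}: U {3,4,5,6,7,8}->{4,5,6,7,8}
So after constraint 2: D(Y) = {3,4,5,7}

Answer: {3,4,5,7}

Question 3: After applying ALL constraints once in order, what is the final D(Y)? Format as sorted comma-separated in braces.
Answer: {3,4,5,7}

Derivation:
Constraint 1 (Y < W) on D(Y)={3,4,5,7,8} D(W)={3,4,8}: Y {3,4,5,7,8}->{3,4,5,7}; W {3,4,8}->{4,8}
Constraint 2 (Y < U) on D(Y)={3,4,5,7} D(U)={3,4,5,6,7,8}: U {3,4,5,6,7,8}->{4,5,6,7,8}
Constraint 3 (Y != W) on D(Y)={3,4,5,7} D(W)={4,8}: no change
Constraint 4 (U < W) on D(U)={4,5,6,7,8} D(W)={4,8}: U {4,5,6,7,8}->{4,5,6,7}; W {4,8}->{8}
So after all 4 constraints: D(Y) = {3,4,5,7}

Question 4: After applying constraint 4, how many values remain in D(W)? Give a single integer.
Constraint 1 (Y < W) on D(Y)={3,4,5,7,8} D(W)={3,4,8}: Y {3,4,5,7,8}->{3,4,5,7}; W {3,4,8}->{4,8}
Constraint 2 (Y < U) on D(Y)={3,4,5,7} D(U)={3,4,5,6,7,8}: U {3,4,5,6,7,8}->{4,5,6,7,8}
Constraint 3 (Y != W) on D(Y)={3,4,5,7} D(W)={4,8}: no change
Constraint 4 (U < W) on D(U)={4,5,6,7,8} D(W)={4,8}: U {4,5,6,7,8}->{4,5,6,7}; W {4,8}->{8}
So after constraint 4: D(W)={8}, size = 1

Answer: 1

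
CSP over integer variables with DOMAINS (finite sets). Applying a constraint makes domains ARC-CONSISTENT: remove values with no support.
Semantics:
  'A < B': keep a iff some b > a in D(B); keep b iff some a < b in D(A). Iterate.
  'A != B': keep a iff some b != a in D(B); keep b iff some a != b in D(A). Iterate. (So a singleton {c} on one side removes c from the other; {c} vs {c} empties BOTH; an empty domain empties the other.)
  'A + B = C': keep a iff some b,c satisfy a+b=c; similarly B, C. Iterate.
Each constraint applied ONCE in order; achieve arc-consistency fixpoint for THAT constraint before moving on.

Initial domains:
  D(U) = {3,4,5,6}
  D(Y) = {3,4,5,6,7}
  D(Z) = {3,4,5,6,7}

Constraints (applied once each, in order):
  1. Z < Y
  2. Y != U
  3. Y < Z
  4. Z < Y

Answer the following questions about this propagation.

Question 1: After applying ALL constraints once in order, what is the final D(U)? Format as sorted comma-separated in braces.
Constraint 1 (Z < Y) on D(Z)={3,4,5,6,7} D(Y)={3,4,5,6,7}: Z {3,4,5,6,7}->{3,4,5,6}; Y {3,4,5,6,7}->{4,5,6,7}
Constraint 2 (Y != U) on D(Y)={4,5,6,7} D(U)={3,4,5,6}: no change
Constraint 3 (Y < Z) on D(Y)={4,5,6,7} D(Z)={3,4,5,6}: Y {4,5,6,7}->{4,5}; Z {3,4,5,6}->{5,6}
Constraint 4 (Z < Y) on D(Z)={5,6} D(Y)={4,5}: Z {5,6}->{}; Y {4,5}->{}
So after all 4 constraints: D(U) = {3,4,5,6}

Answer: {3,4,5,6}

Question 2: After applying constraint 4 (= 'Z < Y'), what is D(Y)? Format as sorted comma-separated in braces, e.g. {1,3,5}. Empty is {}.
Constraint 1 (Z < Y) on D(Z)={3,4,5,6,7} D(Y)={3,4,5,6,7}: Z {3,4,5,6,7}->{3,4,5,6}; Y {3,4,5,6,7}->{4,5,6,7}
Constraint 2 (Y != U) on D(Y)={4,5,6,7} D(U)={3,4,5,6}: no change
Constraint 3 (Y < Z) on D(Y)={4,5,6,7} D(Z)={3,4,5,6}: Y {4,5,6,7}->{4,5}; Z {3,4,5,6}->{5,6}
Constraint 4 (Z < Y) on D(Z)={5,6} D(Y)={4,5}: Z {5,6}->{}; Y {4,5}->{}
So after constraint 4: D(Y) = {}

Answer: {}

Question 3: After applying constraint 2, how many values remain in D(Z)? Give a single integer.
Answer: 4

Derivation:
Constraint 1 (Z < Y) on D(Z)={3,4,5,6,7} D(Y)={3,4,5,6,7}: Z {3,4,5,6,7}->{3,4,5,6}; Y {3,4,5,6,7}->{4,5,6,7}
Constraint 2 (Y != U) on D(Y)={4,5,6,7} D(U)={3,4,5,6}: no change
So after constraint 2: D(Z)={3,4,5,6}, size = 4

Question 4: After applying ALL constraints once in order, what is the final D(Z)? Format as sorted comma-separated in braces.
Answer: {}

Derivation:
Constraint 1 (Z < Y) on D(Z)={3,4,5,6,7} D(Y)={3,4,5,6,7}: Z {3,4,5,6,7}->{3,4,5,6}; Y {3,4,5,6,7}->{4,5,6,7}
Constraint 2 (Y != U) on D(Y)={4,5,6,7} D(U)={3,4,5,6}: no change
Constraint 3 (Y < Z) on D(Y)={4,5,6,7} D(Z)={3,4,5,6}: Y {4,5,6,7}->{4,5}; Z {3,4,5,6}->{5,6}
Constraint 4 (Z < Y) on D(Z)={5,6} D(Y)={4,5}: Z {5,6}->{}; Y {4,5}->{}
So after all 4 constraints: D(Z) = {}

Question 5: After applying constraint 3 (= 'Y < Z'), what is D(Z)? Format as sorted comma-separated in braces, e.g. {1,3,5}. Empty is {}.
Constraint 1 (Z < Y) on D(Z)={3,4,5,6,7} D(Y)={3,4,5,6,7}: Z {3,4,5,6,7}->{3,4,5,6}; Y {3,4,5,6,7}->{4,5,6,7}
Constraint 2 (Y != U) on D(Y)={4,5,6,7} D(U)={3,4,5,6}: no change
Constraint 3 (Y < Z) on D(Y)={4,5,6,7} D(Z)={3,4,5,6}: Y {4,5,6,7}->{4,5}; Z {3,4,5,6}->{5,6}
So after constraint 3: D(Z) = {5,6}

Answer: {5,6}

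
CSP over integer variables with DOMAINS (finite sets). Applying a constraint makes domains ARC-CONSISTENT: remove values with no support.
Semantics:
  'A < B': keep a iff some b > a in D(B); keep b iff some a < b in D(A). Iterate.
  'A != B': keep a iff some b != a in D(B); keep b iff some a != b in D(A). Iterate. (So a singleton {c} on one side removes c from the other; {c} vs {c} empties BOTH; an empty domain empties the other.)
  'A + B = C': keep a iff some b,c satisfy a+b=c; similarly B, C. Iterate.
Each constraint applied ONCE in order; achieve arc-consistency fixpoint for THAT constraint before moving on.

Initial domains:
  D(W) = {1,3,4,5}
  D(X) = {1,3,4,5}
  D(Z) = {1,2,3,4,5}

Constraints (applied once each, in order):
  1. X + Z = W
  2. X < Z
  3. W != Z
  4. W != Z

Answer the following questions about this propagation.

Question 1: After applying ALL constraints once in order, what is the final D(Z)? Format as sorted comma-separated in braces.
Constraint 1 (X + Z = W) on D(X)={1,3,4,5} D(Z)={1,2,3,4,5} D(W)={1,3,4,5}: X {1,3,4,5}->{1,3,4}; Z {1,2,3,4,5}->{1,2,3,4}; W {1,3,4,5}->{3,4,5}
Constraint 2 (X < Z) on D(X)={1,3,4} D(Z)={1,2,3,4}: X {1,3,4}->{1,3}; Z {1,2,3,4}->{2,3,4}
Constraint 3 (W != Z) on D(W)={3,4,5} D(Z)={2,3,4}: no change
Constraint 4 (W != Z) on D(W)={3,4,5} D(Z)={2,3,4}: no change
So after all 4 constraints: D(Z) = {2,3,4}

Answer: {2,3,4}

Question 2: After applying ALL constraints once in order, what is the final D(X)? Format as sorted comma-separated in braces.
Constraint 1 (X + Z = W) on D(X)={1,3,4,5} D(Z)={1,2,3,4,5} D(W)={1,3,4,5}: X {1,3,4,5}->{1,3,4}; Z {1,2,3,4,5}->{1,2,3,4}; W {1,3,4,5}->{3,4,5}
Constraint 2 (X < Z) on D(X)={1,3,4} D(Z)={1,2,3,4}: X {1,3,4}->{1,3}; Z {1,2,3,4}->{2,3,4}
Constraint 3 (W != Z) on D(W)={3,4,5} D(Z)={2,3,4}: no change
Constraint 4 (W != Z) on D(W)={3,4,5} D(Z)={2,3,4}: no change
So after all 4 constraints: D(X) = {1,3}

Answer: {1,3}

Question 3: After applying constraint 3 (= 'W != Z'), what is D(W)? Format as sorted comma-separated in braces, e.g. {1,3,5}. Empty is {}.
Constraint 1 (X + Z = W) on D(X)={1,3,4,5} D(Z)={1,2,3,4,5} D(W)={1,3,4,5}: X {1,3,4,5}->{1,3,4}; Z {1,2,3,4,5}->{1,2,3,4}; W {1,3,4,5}->{3,4,5}
Constraint 2 (X < Z) on D(X)={1,3,4} D(Z)={1,2,3,4}: X {1,3,4}->{1,3}; Z {1,2,3,4}->{2,3,4}
Constraint 3 (W != Z) on D(W)={3,4,5} D(Z)={2,3,4}: no change
So after constraint 3: D(W) = {3,4,5}

Answer: {3,4,5}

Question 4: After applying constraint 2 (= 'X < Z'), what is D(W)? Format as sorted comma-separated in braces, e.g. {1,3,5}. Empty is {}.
Constraint 1 (X + Z = W) on D(X)={1,3,4,5} D(Z)={1,2,3,4,5} D(W)={1,3,4,5}: X {1,3,4,5}->{1,3,4}; Z {1,2,3,4,5}->{1,2,3,4}; W {1,3,4,5}->{3,4,5}
Constraint 2 (X < Z) on D(X)={1,3,4} D(Z)={1,2,3,4}: X {1,3,4}->{1,3}; Z {1,2,3,4}->{2,3,4}
So after constraint 2: D(W) = {3,4,5}

Answer: {3,4,5}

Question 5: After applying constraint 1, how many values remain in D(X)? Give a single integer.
Constraint 1 (X + Z = W) on D(X)={1,3,4,5} D(Z)={1,2,3,4,5} D(W)={1,3,4,5}: X {1,3,4,5}->{1,3,4}; Z {1,2,3,4,5}->{1,2,3,4}; W {1,3,4,5}->{3,4,5}
So after constraint 1: D(X)={1,3,4}, size = 3

Answer: 3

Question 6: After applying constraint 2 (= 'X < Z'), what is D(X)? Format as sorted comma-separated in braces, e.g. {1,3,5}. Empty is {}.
Constraint 1 (X + Z = W) on D(X)={1,3,4,5} D(Z)={1,2,3,4,5} D(W)={1,3,4,5}: X {1,3,4,5}->{1,3,4}; Z {1,2,3,4,5}->{1,2,3,4}; W {1,3,4,5}->{3,4,5}
Constraint 2 (X < Z) on D(X)={1,3,4} D(Z)={1,2,3,4}: X {1,3,4}->{1,3}; Z {1,2,3,4}->{2,3,4}
So after constraint 2: D(X) = {1,3}

Answer: {1,3}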